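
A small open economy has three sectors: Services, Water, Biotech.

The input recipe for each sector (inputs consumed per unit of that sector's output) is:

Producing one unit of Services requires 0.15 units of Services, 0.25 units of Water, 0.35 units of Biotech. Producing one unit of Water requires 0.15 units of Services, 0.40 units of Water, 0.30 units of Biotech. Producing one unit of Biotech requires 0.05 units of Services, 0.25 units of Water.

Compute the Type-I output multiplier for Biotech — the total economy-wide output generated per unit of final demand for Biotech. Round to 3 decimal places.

I − A =
  [   0.85    -0.15    -0.05]
  [  -0.25     0.60    -0.25]
  [  -0.35    -0.30     1.00]
Cofactors of I−A, C_ij = (−1)^(i+j)·(minor ij) (rows/columns in the sector order above):
  C_11 = (0.60)(1.00) − (-0.25)(-0.30) = 0.5250
  C_12 = −[(-0.25)(1.00) − (-0.25)(-0.35)] = 0.3375
  C_13 = (-0.25)(-0.30) − (0.60)(-0.35) = 0.2850
  C_21 = −[(-0.15)(1.00) − (-0.05)(-0.30)] = 0.1650
  C_22 = (0.85)(1.00) − (-0.05)(-0.35) = 0.8325
  C_23 = −[(0.85)(-0.30) − (-0.15)(-0.35)] = 0.3075
  C_31 = (-0.15)(-0.25) − (-0.05)(0.60) = 0.0675
  C_32 = −[(0.85)(-0.25) − (-0.05)(-0.25)] = 0.2250
  C_33 = (0.85)(0.60) − (-0.15)(-0.25) = 0.4725
det(I−A) = Σ_j (I−A)_1j·C_1j = (0.85)(0.5250) + (-0.15)(0.3375) + (-0.05)(0.2850) = 0.381375
adj(I−A) = Cᵀ =
  [ 0.5250   0.1650   0.0675]
  [ 0.3375   0.8325   0.2250]
  [ 0.2850   0.3075   0.4725]
(I − A)⁻¹ = adj(I−A) / det(I−A) ≈
  [   1.3766     0.4326     0.1770]
  [   0.8850     2.1829     0.5900]
  [   0.7473     0.8063     1.2389]
The output multiplier for sector j is the column-j sum of the Leontief inverse (I − A)⁻¹ = adj(I−A) / det(I−A).
Column B of adj(I−A): (0.0675, 0.2250, 0.4725); det(I−A) = 0.381375.
m_B = (0.0675 + 0.2250 + 0.4725) / 0.381375 = 0.765 / 0.381375 ≈ 2.006.

m_B = 2.006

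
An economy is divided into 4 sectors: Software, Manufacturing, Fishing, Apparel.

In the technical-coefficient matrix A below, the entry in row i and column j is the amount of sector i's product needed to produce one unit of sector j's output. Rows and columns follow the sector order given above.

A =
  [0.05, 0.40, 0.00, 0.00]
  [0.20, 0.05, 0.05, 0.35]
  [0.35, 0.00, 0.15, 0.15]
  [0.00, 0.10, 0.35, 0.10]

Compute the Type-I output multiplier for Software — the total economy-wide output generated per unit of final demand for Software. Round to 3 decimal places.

I − A =
  [   0.95    -0.40     0.00     0.00]
  [  -0.20     0.95    -0.05    -0.35]
  [  -0.35     0.00     0.85    -0.15]
  [   0.00    -0.10    -0.35     0.90]
Compute the cofactors C_ij = (−1)^(i+j)·(3×3 minor ij) of I−A; the adjugate is their transpose:
adj(I−A) = Cᵀ =
  [ 0.646375   0.285000   0.067000   0.122000]
  [ 0.201125   0.676875   0.159125   0.289750]
  [ 0.290000   0.140250   0.707000   0.172375]
  [ 0.135125   0.129750   0.292625   0.692125]
det(I−A) = Σ_j (I−A)_1j·C_1j = (0.95)(0.646375) + (-0.40)(0.201125) + (0.00)(0.290000) + (0.00)(0.135125) = 0.53360625
(I − A)⁻¹ = adj(I−A) / det(I−A) ≈
  [   1.2113     0.5341     0.1256     0.2286]
  [   0.3769     1.2685     0.2982     0.5430]
  [   0.5435     0.2628     1.3249     0.3230]
  [   0.2532     0.2432     0.5484     1.2971]
The output multiplier for sector j is the column-j sum of the Leontief inverse (I − A)⁻¹ = adj(I−A) / det(I−A).
Column 1 of adj(I−A): (0.646375, 0.201125, 0.290000, 0.135125); det(I−A) = 0.53360625.
m_1 = (0.646375 + 0.201125 + 0.290000 + 0.135125) / 0.53360625 = 1.272625 / 0.53360625 ≈ 2.385.

m_1 = 2.385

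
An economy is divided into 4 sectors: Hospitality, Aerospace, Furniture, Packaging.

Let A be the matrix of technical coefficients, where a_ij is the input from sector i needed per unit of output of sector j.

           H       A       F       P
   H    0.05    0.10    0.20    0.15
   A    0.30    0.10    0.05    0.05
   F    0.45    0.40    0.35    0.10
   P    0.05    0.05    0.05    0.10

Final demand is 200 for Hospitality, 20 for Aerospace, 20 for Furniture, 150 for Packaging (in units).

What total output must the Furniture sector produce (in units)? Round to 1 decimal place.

x_F = 414.5

I − A =
  [   0.95    -0.10    -0.20    -0.15]
  [  -0.30     0.90    -0.05    -0.05]
  [  -0.45    -0.40     0.65    -0.10]
  [  -0.05    -0.05    -0.05     0.90]
Compute the cofactors C_ij = (−1)^(i+j)·(3×3 minor ij) of I−A; the adjugate is their transpose:
adj(I−A) = Cᵀ =
  [ 0.501125   0.138875   0.173375   0.110500]
  [ 0.197250   0.460750   0.101500   0.069750]
  [ 0.478375   0.388125   0.730875   0.182500]
  [ 0.065375   0.054875   0.055875   0.410000]
det(I−A) = Σ_j (I−A)_1j·C_1j = (0.95)(0.501125) + (-0.10)(0.197250) + (-0.20)(0.478375) + (-0.15)(0.065375) = 0.3508625
(I − A)⁻¹ = adj(I−A) / det(I−A) ≈
  [   1.4283     0.3958     0.4941     0.3149]
  [   0.5622     1.3132     0.2893     0.1988]
  [   1.3634     1.1062     2.0831     0.5201]
  [   0.1863     0.1564     0.1593     1.1685]
x = (I − A)⁻¹ d = adj(I−A)·d / det(I−A), with det(I−A) = 0.3508625:
  x_H = (0.501125·200 + 0.138875·20 + 0.173375·20 + 0.110500·150) / 0.3508625 = 123.045 / 0.3508625 ≈ 350.7
  x_A = (0.197250·200 + 0.460750·20 + 0.101500·20 + 0.069750·150) / 0.3508625 = 61.1575 / 0.3508625 ≈ 174.3
  x_F = (0.478375·200 + 0.388125·20 + 0.730875·20 + 0.182500·150) / 0.3508625 = 145.43 / 0.3508625 ≈ 414.5
  x_P = (0.065375·200 + 0.054875·20 + 0.055875·20 + 0.410000·150) / 0.3508625 = 76.79 / 0.3508625 ≈ 218.9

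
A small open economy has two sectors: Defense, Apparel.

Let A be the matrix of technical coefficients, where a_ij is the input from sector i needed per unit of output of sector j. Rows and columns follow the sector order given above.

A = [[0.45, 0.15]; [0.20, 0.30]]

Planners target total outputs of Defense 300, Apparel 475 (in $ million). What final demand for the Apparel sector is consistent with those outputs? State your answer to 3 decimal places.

d_2 = 272.500

I − A =
  [   0.55    -0.15]
  [  -0.20     0.70]
d = (I − A) x:
  d_1 = (+0.55)·300 + (-0.15)·475 = 93.750
  d_2 = (-0.20)·300 + (+0.70)·475 = 272.500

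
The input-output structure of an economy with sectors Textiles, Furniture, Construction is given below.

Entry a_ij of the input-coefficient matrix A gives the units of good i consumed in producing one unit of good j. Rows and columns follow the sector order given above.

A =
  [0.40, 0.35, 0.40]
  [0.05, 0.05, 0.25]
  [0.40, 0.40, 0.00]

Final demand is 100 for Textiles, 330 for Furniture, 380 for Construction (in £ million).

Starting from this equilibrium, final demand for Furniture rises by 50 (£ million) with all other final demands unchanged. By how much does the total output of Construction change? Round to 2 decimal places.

I − A =
  [   0.60    -0.35    -0.40]
  [  -0.05     0.95    -0.25]
  [  -0.40    -0.40     1.00]
Cofactors of I−A, C_ij = (−1)^(i+j)·(minor ij) (rows/columns in the sector order above):
  C_11 = (0.95)(1.00) − (-0.25)(-0.40) = 0.8500
  C_12 = −[(-0.05)(1.00) − (-0.25)(-0.40)] = 0.1500
  C_13 = (-0.05)(-0.40) − (0.95)(-0.40) = 0.4000
  C_21 = −[(-0.35)(1.00) − (-0.40)(-0.40)] = 0.5100
  C_22 = (0.60)(1.00) − (-0.40)(-0.40) = 0.4400
  C_23 = −[(0.60)(-0.40) − (-0.35)(-0.40)] = 0.3800
  C_31 = (-0.35)(-0.25) − (-0.40)(0.95) = 0.4675
  C_32 = −[(0.60)(-0.25) − (-0.40)(-0.05)] = 0.1700
  C_33 = (0.60)(0.95) − (-0.35)(-0.05) = 0.5525
det(I−A) = Σ_j (I−A)_1j·C_1j = (0.60)(0.8500) + (-0.35)(0.1500) + (-0.40)(0.4000) = 0.2975
adj(I−A) = Cᵀ =
  [ 0.8500   0.5100   0.4675]
  [ 0.1500   0.4400   0.1700]
  [ 0.4000   0.3800   0.5525]
(I − A)⁻¹ = adj(I−A) / det(I−A) ≈
  [   2.8571     1.7143     1.5714]
  [   0.5042     1.4790     0.5714]
  [   1.3445     1.2773     1.8571]
Δx = (I − A)⁻¹ Δd with Δd having +50 in the Furniture component and 0 elsewhere.
So Δx_C = L_CF · (+50), where L_CF = adj(I−A)_CF / det(I−A) = 0.3800 / 0.2975.
Δx_C = 0.3800 × (+50) / 0.2975 = 19.00 / 0.2975 ≈ 63.87.

Δx_C = 63.87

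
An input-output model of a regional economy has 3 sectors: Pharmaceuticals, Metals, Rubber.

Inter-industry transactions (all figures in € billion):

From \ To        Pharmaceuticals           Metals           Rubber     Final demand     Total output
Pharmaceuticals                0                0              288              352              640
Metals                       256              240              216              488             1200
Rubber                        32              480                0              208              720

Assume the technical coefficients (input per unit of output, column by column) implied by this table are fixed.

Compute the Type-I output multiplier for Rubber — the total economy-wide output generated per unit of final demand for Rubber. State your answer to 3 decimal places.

m_3 = 2.633

Technical coefficients a_ij = z_ij / X_j:
  a_11 = 0/640 = 0.00, a_21 = 256/640 = 0.40, a_31 = 32/640 = 0.05
  a_12 = 0/1200 = 0.00, a_22 = 240/1200 = 0.20, a_32 = 480/1200 = 0.40
  a_13 = 288/720 = 0.40, a_23 = 216/720 = 0.30, a_33 = 0/720 = 0.00
I − A =
  [   1.00     0.00    -0.40]
  [  -0.40     0.80    -0.30]
  [  -0.05    -0.40     1.00]
Cofactors of I−A, C_ij = (−1)^(i+j)·(minor ij) (rows/columns in the sector order above):
  C_11 = (0.80)(1.00) − (-0.30)(-0.40) = 0.6800
  C_12 = −[(-0.40)(1.00) − (-0.30)(-0.05)] = 0.4150
  C_13 = (-0.40)(-0.40) − (0.80)(-0.05) = 0.2000
  C_21 = −[(0.00)(1.00) − (-0.40)(-0.40)] = 0.1600
  C_22 = (1.00)(1.00) − (-0.40)(-0.05) = 0.9800
  C_23 = −[(1.00)(-0.40) − (0.00)(-0.05)] = 0.4000
  C_31 = (0.00)(-0.30) − (-0.40)(0.80) = 0.3200
  C_32 = −[(1.00)(-0.30) − (-0.40)(-0.40)] = 0.4600
  C_33 = (1.00)(0.80) − (0.00)(-0.40) = 0.8000
det(I−A) = Σ_j (I−A)_1j·C_1j = (1.00)(0.6800) + (0.00)(0.4150) + (-0.40)(0.2000) = 0.6000
adj(I−A) = Cᵀ =
  [ 0.6800   0.1600   0.3200]
  [ 0.4150   0.9800   0.4600]
  [ 0.2000   0.4000   0.8000]
(I − A)⁻¹ = adj(I−A) / det(I−A) ≈
  [   1.1333     0.2667     0.5333]
  [   0.6917     1.6333     0.7667]
  [   0.3333     0.6667     1.3333]
The output multiplier for sector j is the column-j sum of the Leontief inverse (I − A)⁻¹ = adj(I−A) / det(I−A).
Column 3 of adj(I−A): (0.3200, 0.4600, 0.8000); det(I−A) = 0.6000.
m_3 = (0.3200 + 0.4600 + 0.8000) / 0.6000 = 1.58 / 0.6000 ≈ 2.633.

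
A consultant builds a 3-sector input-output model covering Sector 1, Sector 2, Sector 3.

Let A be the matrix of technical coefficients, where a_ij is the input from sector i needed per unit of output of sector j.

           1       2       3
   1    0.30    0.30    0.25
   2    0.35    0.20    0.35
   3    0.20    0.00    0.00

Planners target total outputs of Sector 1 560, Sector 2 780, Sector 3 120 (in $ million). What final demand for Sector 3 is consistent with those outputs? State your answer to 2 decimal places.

d_3 = 8.00

I − A =
  [   0.70    -0.30    -0.25]
  [  -0.35     0.80    -0.35]
  [  -0.20     0.00     1.00]
d = (I − A) x:
  d_1 = (+0.70)·560 + (-0.30)·780 + (-0.25)·120 = 128.00
  d_2 = (-0.35)·560 + (+0.80)·780 + (-0.35)·120 = 386.00
  d_3 = (-0.20)·560 + (+0.00)·780 + (+1.00)·120 = 8.00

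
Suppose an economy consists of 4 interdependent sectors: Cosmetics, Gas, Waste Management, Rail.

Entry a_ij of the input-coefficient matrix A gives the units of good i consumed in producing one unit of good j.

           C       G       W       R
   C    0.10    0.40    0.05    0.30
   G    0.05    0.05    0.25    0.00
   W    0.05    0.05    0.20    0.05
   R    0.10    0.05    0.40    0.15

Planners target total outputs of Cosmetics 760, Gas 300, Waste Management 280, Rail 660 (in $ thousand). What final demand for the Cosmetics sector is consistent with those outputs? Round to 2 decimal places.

I − A =
  [   0.90    -0.40    -0.05    -0.30]
  [  -0.05     0.95    -0.25     0.00]
  [  -0.05    -0.05     0.80    -0.05]
  [  -0.10    -0.05    -0.40     0.85]
d = (I − A) x:
  d_C = (+0.90)·760 + (-0.40)·300 + (-0.05)·280 + (-0.30)·660 = 352.00
  d_G = (-0.05)·760 + (+0.95)·300 + (-0.25)·280 + (+0.00)·660 = 177.00
  d_W = (-0.05)·760 + (-0.05)·300 + (+0.80)·280 + (-0.05)·660 = 138.00
  d_R = (-0.10)·760 + (-0.05)·300 + (-0.40)·280 + (+0.85)·660 = 358.00

d_C = 352.00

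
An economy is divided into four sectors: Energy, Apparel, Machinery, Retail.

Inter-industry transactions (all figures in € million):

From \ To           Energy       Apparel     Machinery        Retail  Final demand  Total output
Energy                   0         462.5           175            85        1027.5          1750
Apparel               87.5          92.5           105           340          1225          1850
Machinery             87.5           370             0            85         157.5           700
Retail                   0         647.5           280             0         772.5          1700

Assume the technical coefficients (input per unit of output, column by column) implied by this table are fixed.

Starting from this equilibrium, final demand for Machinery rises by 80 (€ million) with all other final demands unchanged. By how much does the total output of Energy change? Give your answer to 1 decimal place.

Δx_1 = 30.6

Technical coefficients a_ij = z_ij / X_j:
  a_11 = 0/1750 = 0.00, a_21 = 87.5/1750 = 0.05, a_31 = 87.5/1750 = 0.05, a_41 = 0/1750 = 0.00
  a_12 = 462.5/1850 = 0.25, a_22 = 92.5/1850 = 0.05, a_32 = 370/1850 = 0.20, a_42 = 647.5/1850 = 0.35
  a_13 = 175/700 = 0.25, a_23 = 105/700 = 0.15, a_33 = 0/700 = 0.00, a_43 = 280/700 = 0.40
  a_14 = 85/1700 = 0.05, a_24 = 340/1700 = 0.20, a_34 = 85/1700 = 0.05, a_44 = 0/1700 = 0.00
I − A =
  [   1.00    -0.25    -0.25    -0.05]
  [  -0.05     0.95    -0.15    -0.20]
  [  -0.05    -0.20     1.00    -0.05]
  [   0.00    -0.35    -0.40     1.00]
Compute the cofactors C_ij = (−1)^(i+j)·(3×3 minor ij) of I−A; the adjugate is their transpose:
adj(I−A) = Cᵀ =
  [ 0.812375   0.320875   0.299125   0.119750]
  [ 0.060500   0.966500   0.243500   0.208500]
  [ 0.054875   0.230875   0.866625   0.092250]
  [ 0.043125   0.430625   0.431875   0.891250]
det(I−A) = Σ_j (I−A)_1j·C_1j = (1.00)(0.812375) + (-0.25)(0.060500) + (-0.25)(0.054875) + (-0.05)(0.043125) = 0.781375
(I − A)⁻¹ = adj(I−A) / det(I−A) ≈
  [   1.0397     0.4107     0.3828     0.1533]
  [   0.0774     1.2369     0.3116     0.2668]
  [   0.0702     0.2955     1.1091     0.1181]
  [   0.0552     0.5511     0.5527     1.1406]
Δx = (I − A)⁻¹ Δd with Δd having +80 in the Machinery component and 0 elsewhere.
So Δx_1 = L_13 · (+80), where L_13 = adj(I−A)_13 / det(I−A) = 0.299125 / 0.781375.
Δx_1 = 0.299125 × (+80) / 0.781375 = 23.93 / 0.781375 ≈ 30.6.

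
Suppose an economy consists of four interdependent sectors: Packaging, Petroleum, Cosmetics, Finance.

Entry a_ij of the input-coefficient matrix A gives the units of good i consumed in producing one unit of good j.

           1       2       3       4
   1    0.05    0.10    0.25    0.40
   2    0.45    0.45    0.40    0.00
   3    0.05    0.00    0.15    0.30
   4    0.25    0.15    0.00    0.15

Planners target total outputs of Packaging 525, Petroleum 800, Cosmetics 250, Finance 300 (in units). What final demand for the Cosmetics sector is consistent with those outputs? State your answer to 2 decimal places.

I − A =
  [   0.95    -0.10    -0.25    -0.40]
  [  -0.45     0.55    -0.40     0.00]
  [  -0.05     0.00     0.85    -0.30]
  [  -0.25    -0.15     0.00     0.85]
d = (I − A) x:
  d_1 = (+0.95)·525 + (-0.10)·800 + (-0.25)·250 + (-0.40)·300 = 236.25
  d_2 = (-0.45)·525 + (+0.55)·800 + (-0.40)·250 + (+0.00)·300 = 103.75
  d_3 = (-0.05)·525 + (+0.00)·800 + (+0.85)·250 + (-0.30)·300 = 96.25
  d_4 = (-0.25)·525 + (-0.15)·800 + (+0.00)·250 + (+0.85)·300 = 3.75

d_3 = 96.25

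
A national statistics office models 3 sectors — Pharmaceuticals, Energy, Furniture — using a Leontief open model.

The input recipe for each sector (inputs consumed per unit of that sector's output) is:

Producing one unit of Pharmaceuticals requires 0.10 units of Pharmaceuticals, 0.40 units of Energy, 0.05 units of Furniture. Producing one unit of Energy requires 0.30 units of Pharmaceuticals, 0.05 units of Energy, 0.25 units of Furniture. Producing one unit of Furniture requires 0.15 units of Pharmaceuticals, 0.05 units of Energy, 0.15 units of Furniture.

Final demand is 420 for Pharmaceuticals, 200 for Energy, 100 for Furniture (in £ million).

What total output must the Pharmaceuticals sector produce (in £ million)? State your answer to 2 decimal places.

I − A =
  [   0.90    -0.30    -0.15]
  [  -0.40     0.95    -0.05]
  [  -0.05    -0.25     0.85]
Cofactors of I−A, C_ij = (−1)^(i+j)·(minor ij) (rows/columns in the sector order above):
  C_11 = (0.95)(0.85) − (-0.05)(-0.25) = 0.7950
  C_12 = −[(-0.40)(0.85) − (-0.05)(-0.05)] = 0.3425
  C_13 = (-0.40)(-0.25) − (0.95)(-0.05) = 0.1475
  C_21 = −[(-0.30)(0.85) − (-0.15)(-0.25)] = 0.2925
  C_22 = (0.90)(0.85) − (-0.15)(-0.05) = 0.7575
  C_23 = −[(0.90)(-0.25) − (-0.30)(-0.05)] = 0.2400
  C_31 = (-0.30)(-0.05) − (-0.15)(0.95) = 0.1575
  C_32 = −[(0.90)(-0.05) − (-0.15)(-0.40)] = 0.1050
  C_33 = (0.90)(0.95) − (-0.30)(-0.40) = 0.7350
det(I−A) = Σ_j (I−A)_1j·C_1j = (0.90)(0.7950) + (-0.30)(0.3425) + (-0.15)(0.1475) = 0.590625
adj(I−A) = Cᵀ =
  [ 0.7950   0.2925   0.1575]
  [ 0.3425   0.7575   0.1050]
  [ 0.1475   0.2400   0.7350]
(I − A)⁻¹ = adj(I−A) / det(I−A) ≈
  [   1.3460     0.4952     0.2667]
  [   0.5799     1.2825     0.1778]
  [   0.2497     0.4063     1.2444]
x = (I − A)⁻¹ d = adj(I−A)·d / det(I−A), with det(I−A) = 0.590625:
  x_P = (0.7950·420 + 0.2925·200 + 0.1575·100) / 0.590625 = 408.15 / 0.590625 ≈ 691.05
  x_E = (0.3425·420 + 0.7575·200 + 0.1050·100) / 0.590625 = 305.85 / 0.590625 ≈ 517.84
  x_F = (0.1475·420 + 0.2400·200 + 0.7350·100) / 0.590625 = 183.45 / 0.590625 ≈ 310.60

x_P = 691.05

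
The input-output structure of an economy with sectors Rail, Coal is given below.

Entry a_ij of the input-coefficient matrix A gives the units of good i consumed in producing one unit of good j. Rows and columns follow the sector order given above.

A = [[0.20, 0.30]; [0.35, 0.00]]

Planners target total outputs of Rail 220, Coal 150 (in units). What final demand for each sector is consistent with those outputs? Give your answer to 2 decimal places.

I − A =
  [   0.80    -0.30]
  [  -0.35     1.00]
d = (I − A) x:
  d_1 = (+0.80)·220 + (-0.30)·150 = 131.00
  d_2 = (-0.35)·220 + (+1.00)·150 = 73.00

d_1 = 131.00, d_2 = 73.00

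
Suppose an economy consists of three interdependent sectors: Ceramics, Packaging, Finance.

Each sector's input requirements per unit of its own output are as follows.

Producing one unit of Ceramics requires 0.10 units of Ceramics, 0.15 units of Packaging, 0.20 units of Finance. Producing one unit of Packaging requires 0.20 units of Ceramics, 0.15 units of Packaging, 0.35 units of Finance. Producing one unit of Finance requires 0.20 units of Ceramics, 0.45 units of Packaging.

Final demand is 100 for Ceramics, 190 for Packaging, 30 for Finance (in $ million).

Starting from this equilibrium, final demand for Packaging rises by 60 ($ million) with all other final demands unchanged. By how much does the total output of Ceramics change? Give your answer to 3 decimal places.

I − A =
  [   0.90    -0.20    -0.20]
  [  -0.15     0.85    -0.45]
  [  -0.20    -0.35     1.00]
Cofactors of I−A, C_ij = (−1)^(i+j)·(minor ij) (rows/columns in the sector order above):
  C_11 = (0.85)(1.00) − (-0.45)(-0.35) = 0.6925
  C_12 = −[(-0.15)(1.00) − (-0.45)(-0.20)] = 0.2400
  C_13 = (-0.15)(-0.35) − (0.85)(-0.20) = 0.2225
  C_21 = −[(-0.20)(1.00) − (-0.20)(-0.35)] = 0.2700
  C_22 = (0.90)(1.00) − (-0.20)(-0.20) = 0.8600
  C_23 = −[(0.90)(-0.35) − (-0.20)(-0.20)] = 0.3550
  C_31 = (-0.20)(-0.45) − (-0.20)(0.85) = 0.2600
  C_32 = −[(0.90)(-0.45) − (-0.20)(-0.15)] = 0.4350
  C_33 = (0.90)(0.85) − (-0.20)(-0.15) = 0.7350
det(I−A) = Σ_j (I−A)_1j·C_1j = (0.90)(0.6925) + (-0.20)(0.2400) + (-0.20)(0.2225) = 0.53075
adj(I−A) = Cᵀ =
  [ 0.6925   0.2700   0.2600]
  [ 0.2400   0.8600   0.4350]
  [ 0.2225   0.3550   0.7350]
(I − A)⁻¹ = adj(I−A) / det(I−A) ≈
  [   1.3048     0.5087     0.4899]
  [   0.4522     1.6203     0.8196]
  [   0.4192     0.6689     1.3848]
Δx = (I − A)⁻¹ Δd with Δd having +60 in the Packaging component and 0 elsewhere.
So Δx_1 = L_12 · (+60), where L_12 = adj(I−A)_12 / det(I−A) = 0.2700 / 0.53075.
Δx_1 = 0.2700 × (+60) / 0.53075 = 16.20 / 0.53075 ≈ 30.523.

Δx_1 = 30.523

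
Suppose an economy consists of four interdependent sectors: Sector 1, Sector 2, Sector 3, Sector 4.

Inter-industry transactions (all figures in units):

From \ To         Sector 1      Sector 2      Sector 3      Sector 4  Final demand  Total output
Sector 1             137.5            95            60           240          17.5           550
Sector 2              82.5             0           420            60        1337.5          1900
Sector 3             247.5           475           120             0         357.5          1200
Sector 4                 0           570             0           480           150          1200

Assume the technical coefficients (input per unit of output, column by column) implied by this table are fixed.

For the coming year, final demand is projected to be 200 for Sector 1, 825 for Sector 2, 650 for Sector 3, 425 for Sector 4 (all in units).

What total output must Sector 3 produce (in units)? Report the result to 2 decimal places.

x_3 = 1605.93

Technical coefficients a_ij = z_ij / X_j:
  a_11 = 137.5/550 = 0.25, a_21 = 82.5/550 = 0.15, a_31 = 247.5/550 = 0.45, a_41 = 0/550 = 0.00
  a_12 = 95/1900 = 0.05, a_22 = 0/1900 = 0.00, a_32 = 475/1900 = 0.25, a_42 = 570/1900 = 0.30
  a_13 = 60/1200 = 0.05, a_23 = 420/1200 = 0.35, a_33 = 120/1200 = 0.10, a_43 = 0/1200 = 0.00
  a_14 = 240/1200 = 0.20, a_24 = 60/1200 = 0.05, a_34 = 0/1200 = 0.00, a_44 = 480/1200 = 0.40
I − A =
  [   0.75    -0.05    -0.05    -0.20]
  [  -0.15     1.00    -0.35    -0.05]
  [  -0.45    -0.25     0.90     0.00]
  [   0.00    -0.30     0.00     0.60]
Compute the cofactors C_ij = (−1)^(i+j)·(3×3 minor ij) of I−A; the adjugate is their transpose:
adj(I−A) = Cᵀ =
  [ 0.474000   0.088500   0.060750   0.165375]
  [ 0.175500   0.391500   0.162000   0.091125]
  [ 0.285750   0.153000   0.425250   0.108000]
  [ 0.087750   0.195750   0.081000   0.570375]
det(I−A) = Σ_j (I−A)_1j·C_1j = (0.75)(0.474000) + (-0.05)(0.175500) + (-0.05)(0.285750) + (-0.20)(0.087750) = 0.3148875
(I − A)⁻¹ = adj(I−A) / det(I−A) ≈
  [   1.5053     0.2811     0.1929     0.5252]
  [   0.5573     1.2433     0.5145     0.2894]
  [   0.9075     0.4859     1.3505     0.3430]
  [   0.2787     0.6217     0.2572     1.8114]
x = (I − A)⁻¹ d = adj(I−A)·d / det(I−A), with det(I−A) = 0.3148875:
  x_1 = (0.474000·200 + 0.088500·825 + 0.060750·650 + 0.165375·425) / 0.3148875 = 277.584375 / 0.3148875 ≈ 881.54
  x_2 = (0.175500·200 + 0.391500·825 + 0.162000·650 + 0.091125·425) / 0.3148875 = 502.115625 / 0.3148875 ≈ 1594.59
  x_3 = (0.285750·200 + 0.153000·825 + 0.425250·650 + 0.108000·425) / 0.3148875 = 505.6875 / 0.3148875 ≈ 1605.93
  x_4 = (0.087750·200 + 0.195750·825 + 0.081000·650 + 0.570375·425) / 0.3148875 = 474.103125 / 0.3148875 ≈ 1505.63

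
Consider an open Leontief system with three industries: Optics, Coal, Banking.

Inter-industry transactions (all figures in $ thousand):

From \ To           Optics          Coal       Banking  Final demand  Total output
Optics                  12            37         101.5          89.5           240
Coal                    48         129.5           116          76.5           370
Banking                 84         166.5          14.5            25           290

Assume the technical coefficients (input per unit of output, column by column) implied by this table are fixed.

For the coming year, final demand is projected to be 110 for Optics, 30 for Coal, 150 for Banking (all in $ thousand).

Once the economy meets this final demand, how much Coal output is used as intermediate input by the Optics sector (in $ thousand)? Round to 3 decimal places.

z_21 = 70.589

Technical coefficients a_ij = z_ij / X_j:
  a_11 = 12/240 = 0.05, a_21 = 48/240 = 0.20, a_31 = 84/240 = 0.35
  a_12 = 37/370 = 0.10, a_22 = 129.5/370 = 0.35, a_32 = 166.5/370 = 0.45
  a_13 = 101.5/290 = 0.35, a_23 = 116/290 = 0.40, a_33 = 14.5/290 = 0.05
I − A =
  [   0.95    -0.10    -0.35]
  [  -0.20     0.65    -0.40]
  [  -0.35    -0.45     0.95]
Cofactors of I−A, C_ij = (−1)^(i+j)·(minor ij) (rows/columns in the sector order above):
  C_11 = (0.65)(0.95) − (-0.40)(-0.45) = 0.4375
  C_12 = −[(-0.20)(0.95) − (-0.40)(-0.35)] = 0.3300
  C_13 = (-0.20)(-0.45) − (0.65)(-0.35) = 0.3175
  C_21 = −[(-0.10)(0.95) − (-0.35)(-0.45)] = 0.2525
  C_22 = (0.95)(0.95) − (-0.35)(-0.35) = 0.7800
  C_23 = −[(0.95)(-0.45) − (-0.10)(-0.35)] = 0.4625
  C_31 = (-0.10)(-0.40) − (-0.35)(0.65) = 0.2675
  C_32 = −[(0.95)(-0.40) − (-0.35)(-0.20)] = 0.4500
  C_33 = (0.95)(0.65) − (-0.10)(-0.20) = 0.5975
det(I−A) = Σ_j (I−A)_1j·C_1j = (0.95)(0.4375) + (-0.10)(0.3300) + (-0.35)(0.3175) = 0.2715
adj(I−A) = Cᵀ =
  [ 0.4375   0.2525   0.2675]
  [ 0.3300   0.7800   0.4500]
  [ 0.3175   0.4625   0.5975]
(I − A)⁻¹ = adj(I−A) / det(I−A) ≈
  [   1.6114     0.9300     0.9853]
  [   1.2155     2.8729     1.6575]
  [   1.1694     1.7035     2.2007]
First solve x = (I − A)⁻¹ d = adj(I−A)·d / det(I−A); in particular x_1 = (0.4375·110 + 0.2525·30 + 0.2675·150) / 0.2715 = 95.825 / 0.2715 ≈ 352.94659.
Intermediate flow from 2 to 1: z_21 = a_21 · x_1 = 0.20 × 95.825 / 0.2715 = 19.165 / 0.2715 ≈ 70.589.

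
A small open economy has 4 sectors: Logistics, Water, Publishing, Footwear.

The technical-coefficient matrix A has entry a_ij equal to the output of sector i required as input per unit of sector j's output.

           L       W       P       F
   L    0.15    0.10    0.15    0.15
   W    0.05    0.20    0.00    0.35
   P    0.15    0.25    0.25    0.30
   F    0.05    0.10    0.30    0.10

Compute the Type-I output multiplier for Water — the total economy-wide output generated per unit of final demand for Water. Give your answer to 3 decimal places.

I − A =
  [   0.85    -0.10    -0.15    -0.15]
  [  -0.05     0.80     0.00    -0.35]
  [  -0.15    -0.25     0.75    -0.30]
  [  -0.05    -0.10    -0.30     0.90]
Compute the cofactors C_ij = (−1)^(i+j)·(3×3 minor ij) of I−A; the adjugate is their transpose:
adj(I−A) = Cᵀ =
  [ 0.415500   0.119250   0.149250   0.165375]
  [ 0.058125   0.462375   0.100875   0.223125]
  [ 0.131875   0.232125   0.569250   0.302000]
  [ 0.073500   0.135375   0.209250   0.486375]
det(I−A) = Σ_j (I−A)_1j·C_1j = (0.85)(0.415500) + (-0.10)(0.058125) + (-0.15)(0.131875) + (-0.15)(0.073500) = 0.31655625
(I − A)⁻¹ = adj(I−A) / det(I−A) ≈
  [   1.3126     0.3767     0.4715     0.5224]
  [   0.1836     1.4606     0.3187     0.7049]
  [   0.4166     0.7333     1.7983     0.9540]
  [   0.2322     0.4276     0.6610     1.5365]
The output multiplier for sector j is the column-j sum of the Leontief inverse (I − A)⁻¹ = adj(I−A) / det(I−A).
Column W of adj(I−A): (0.119250, 0.462375, 0.232125, 0.135375); det(I−A) = 0.31655625.
m_W = (0.119250 + 0.462375 + 0.232125 + 0.135375) / 0.31655625 = 0.949125 / 0.31655625 ≈ 2.998.

m_W = 2.998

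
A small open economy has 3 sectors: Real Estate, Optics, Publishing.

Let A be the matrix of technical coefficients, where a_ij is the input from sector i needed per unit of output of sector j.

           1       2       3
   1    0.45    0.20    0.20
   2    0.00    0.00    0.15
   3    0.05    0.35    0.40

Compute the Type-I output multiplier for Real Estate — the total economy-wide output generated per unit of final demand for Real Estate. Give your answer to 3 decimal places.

m_1 = 2.089

I − A =
  [   0.55    -0.20    -0.20]
  [   0.00     1.00    -0.15]
  [  -0.05    -0.35     0.60]
Cofactors of I−A, C_ij = (−1)^(i+j)·(minor ij) (rows/columns in the sector order above):
  C_11 = (1.00)(0.60) − (-0.15)(-0.35) = 0.5475
  C_12 = −[(0.00)(0.60) − (-0.15)(-0.05)] = 0.0075
  C_13 = (0.00)(-0.35) − (1.00)(-0.05) = 0.0500
  C_21 = −[(-0.20)(0.60) − (-0.20)(-0.35)] = 0.1900
  C_22 = (0.55)(0.60) − (-0.20)(-0.05) = 0.3200
  C_23 = −[(0.55)(-0.35) − (-0.20)(-0.05)] = 0.2025
  C_31 = (-0.20)(-0.15) − (-0.20)(1.00) = 0.2300
  C_32 = −[(0.55)(-0.15) − (-0.20)(0.00)] = 0.0825
  C_33 = (0.55)(1.00) − (-0.20)(0.00) = 0.5500
det(I−A) = Σ_j (I−A)_1j·C_1j = (0.55)(0.5475) + (-0.20)(0.0075) + (-0.20)(0.0500) = 0.289625
adj(I−A) = Cᵀ =
  [ 0.5475   0.1900   0.2300]
  [ 0.0075   0.3200   0.0825]
  [ 0.0500   0.2025   0.5500]
(I − A)⁻¹ = adj(I−A) / det(I−A) ≈
  [   1.8904     0.6560     0.7941]
  [   0.0259     1.1049     0.2849]
  [   0.1726     0.6992     1.8990]
The output multiplier for sector j is the column-j sum of the Leontief inverse (I − A)⁻¹ = adj(I−A) / det(I−A).
Column 1 of adj(I−A): (0.5475, 0.0075, 0.0500); det(I−A) = 0.289625.
m_1 = (0.5475 + 0.0075 + 0.0500) / 0.289625 = 0.605 / 0.289625 ≈ 2.089.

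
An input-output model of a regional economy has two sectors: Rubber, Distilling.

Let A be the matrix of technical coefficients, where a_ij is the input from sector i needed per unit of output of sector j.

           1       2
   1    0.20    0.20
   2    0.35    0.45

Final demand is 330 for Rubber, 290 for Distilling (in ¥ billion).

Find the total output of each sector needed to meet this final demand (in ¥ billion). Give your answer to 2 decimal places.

I − A =
  [   0.80    -0.20]
  [  -0.35     0.55]
det(I−A) = (0.80)(0.55) − (-0.20)(-0.35) = 0.3700
adj(I−A) = [[0.55, 0.20], [0.35, 0.80]]
(I − A)⁻¹ = adj(I−A) / det(I−A) ≈
  [   1.4865     0.5405]
  [   0.9459     2.1622]
x = (I − A)⁻¹ d = adj(I−A)·d / det(I−A), with det(I−A) = 0.3700:
  x_1 = (0.55·330 + 0.20·290) / 0.3700 = 239.50 / 0.3700 ≈ 647.30
  x_2 = (0.35·330 + 0.80·290) / 0.3700 = 347.50 / 0.3700 ≈ 939.19

x_1 = 647.30, x_2 = 939.19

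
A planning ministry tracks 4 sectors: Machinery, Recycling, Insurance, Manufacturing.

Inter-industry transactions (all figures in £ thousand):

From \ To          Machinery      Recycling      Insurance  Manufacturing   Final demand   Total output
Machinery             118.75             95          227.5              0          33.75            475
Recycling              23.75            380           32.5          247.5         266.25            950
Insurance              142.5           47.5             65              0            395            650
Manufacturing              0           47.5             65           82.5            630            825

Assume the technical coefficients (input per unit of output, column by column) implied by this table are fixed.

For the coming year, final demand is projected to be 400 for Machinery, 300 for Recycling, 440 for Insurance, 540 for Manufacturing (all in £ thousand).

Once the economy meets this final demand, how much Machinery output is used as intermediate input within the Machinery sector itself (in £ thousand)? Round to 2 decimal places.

z_11 = 274.83

Technical coefficients a_ij = z_ij / X_j:
  a_11 = 118.75/475 = 0.25, a_21 = 23.75/475 = 0.05, a_31 = 142.5/475 = 0.30, a_41 = 0/475 = 0.00
  a_12 = 95/950 = 0.10, a_22 = 380/950 = 0.40, a_32 = 47.5/950 = 0.05, a_42 = 47.5/950 = 0.05
  a_13 = 227.5/650 = 0.35, a_23 = 32.5/650 = 0.05, a_33 = 65/650 = 0.10, a_43 = 65/650 = 0.10
  a_14 = 0/825 = 0.00, a_24 = 247.5/825 = 0.30, a_34 = 0/825 = 0.00, a_44 = 82.5/825 = 0.10
I − A =
  [   0.75    -0.10    -0.35     0.00]
  [  -0.05     0.60    -0.05    -0.30]
  [  -0.30    -0.05     0.90     0.00]
  [   0.00    -0.05    -0.10     0.90]
Compute the cofactors C_ij = (−1)^(i+j)·(3×3 minor ij) of I−A; the adjugate is their transpose:
adj(I−A) = Cᵀ =
  [ 0.46875   0.09675   0.19125   0.03225]
  [ 0.06300   0.51300   0.07200   0.17100]
  [ 0.15975   0.06075   0.38925   0.02025]
  [ 0.02125   0.03525   0.04725   0.33325]
det(I−A) = Σ_j (I−A)_1j·C_1j = (0.75)(0.46875) + (-0.10)(0.06300) + (-0.35)(0.15975) + (0.00)(0.02125) = 0.28935
(I − A)⁻¹ = adj(I−A) / det(I−A) ≈
  [   1.6200     0.3344     0.6610     0.1115]
  [   0.2177     1.7729     0.2488     0.5910]
  [   0.5521     0.2100     1.3453     0.0700]
  [   0.0734     0.1218     0.1633     1.1517]
First solve x = (I − A)⁻¹ d = adj(I−A)·d / det(I−A); in particular x_1 = (0.46875·400 + 0.09675·300 + 0.19125·440 + 0.03225·540) / 0.28935 = 318.09 / 0.28935 ≈ 1099.3261.
Intermediate flow from 1 to 1: z_11 = a_11 · x_1 = 0.25 × 318.09 / 0.28935 = 79.5225 / 0.28935 ≈ 274.83.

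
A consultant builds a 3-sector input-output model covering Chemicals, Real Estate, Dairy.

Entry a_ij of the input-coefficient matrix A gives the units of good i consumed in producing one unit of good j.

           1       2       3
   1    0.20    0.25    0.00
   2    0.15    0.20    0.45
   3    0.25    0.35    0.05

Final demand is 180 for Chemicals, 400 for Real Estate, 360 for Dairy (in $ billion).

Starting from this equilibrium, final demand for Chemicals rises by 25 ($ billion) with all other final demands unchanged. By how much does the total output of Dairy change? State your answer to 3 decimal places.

Δx_3 = 15.093

I − A =
  [   0.80    -0.25     0.00]
  [  -0.15     0.80    -0.45]
  [  -0.25    -0.35     0.95]
Cofactors of I−A, C_ij = (−1)^(i+j)·(minor ij) (rows/columns in the sector order above):
  C_11 = (0.80)(0.95) − (-0.45)(-0.35) = 0.6025
  C_12 = −[(-0.15)(0.95) − (-0.45)(-0.25)] = 0.2550
  C_13 = (-0.15)(-0.35) − (0.80)(-0.25) = 0.2525
  C_21 = −[(-0.25)(0.95) − (0.00)(-0.35)] = 0.2375
  C_22 = (0.80)(0.95) − (0.00)(-0.25) = 0.7600
  C_23 = −[(0.80)(-0.35) − (-0.25)(-0.25)] = 0.3425
  C_31 = (-0.25)(-0.45) − (0.00)(0.80) = 0.1125
  C_32 = −[(0.80)(-0.45) − (0.00)(-0.15)] = 0.3600
  C_33 = (0.80)(0.80) − (-0.25)(-0.15) = 0.6025
det(I−A) = Σ_j (I−A)_1j·C_1j = (0.80)(0.6025) + (-0.25)(0.2550) + (0.00)(0.2525) = 0.41825
adj(I−A) = Cᵀ =
  [ 0.6025   0.2375   0.1125]
  [ 0.2550   0.7600   0.3600]
  [ 0.2525   0.3425   0.6025]
(I − A)⁻¹ = adj(I−A) / det(I−A) ≈
  [   1.4405     0.5678     0.2690]
  [   0.6097     1.8171     0.8607]
  [   0.6037     0.8189     1.4405]
Δx = (I − A)⁻¹ Δd with Δd having +25 in the Chemicals component and 0 elsewhere.
So Δx_3 = L_31 · (+25), where L_31 = adj(I−A)_31 / det(I−A) = 0.2525 / 0.41825.
Δx_3 = 0.2525 × (+25) / 0.41825 = 6.3125 / 0.41825 ≈ 15.093.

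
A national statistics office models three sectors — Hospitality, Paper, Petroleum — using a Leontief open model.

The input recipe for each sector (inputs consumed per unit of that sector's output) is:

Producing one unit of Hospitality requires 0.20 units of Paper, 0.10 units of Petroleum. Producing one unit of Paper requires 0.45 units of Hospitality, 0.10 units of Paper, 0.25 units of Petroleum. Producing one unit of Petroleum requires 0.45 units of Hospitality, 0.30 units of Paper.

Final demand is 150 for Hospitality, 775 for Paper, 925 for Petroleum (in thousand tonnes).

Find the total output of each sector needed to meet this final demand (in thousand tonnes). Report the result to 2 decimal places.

x_1 = 1608.49, x_2 = 1724.18, x_3 = 1516.89

I − A =
  [   1.00    -0.45    -0.45]
  [  -0.20     0.90    -0.30]
  [  -0.10    -0.25     1.00]
Cofactors of I−A, C_ij = (−1)^(i+j)·(minor ij) (rows/columns in the sector order above):
  C_11 = (0.90)(1.00) − (-0.30)(-0.25) = 0.8250
  C_12 = −[(-0.20)(1.00) − (-0.30)(-0.10)] = 0.2300
  C_13 = (-0.20)(-0.25) − (0.90)(-0.10) = 0.1400
  C_21 = −[(-0.45)(1.00) − (-0.45)(-0.25)] = 0.5625
  C_22 = (1.00)(1.00) − (-0.45)(-0.10) = 0.9550
  C_23 = −[(1.00)(-0.25) − (-0.45)(-0.10)] = 0.2950
  C_31 = (-0.45)(-0.30) − (-0.45)(0.90) = 0.5400
  C_32 = −[(1.00)(-0.30) − (-0.45)(-0.20)] = 0.3900
  C_33 = (1.00)(0.90) − (-0.45)(-0.20) = 0.8100
det(I−A) = Σ_j (I−A)_1j·C_1j = (1.00)(0.8250) + (-0.45)(0.2300) + (-0.45)(0.1400) = 0.6585
adj(I−A) = Cᵀ =
  [ 0.8250   0.5625   0.5400]
  [ 0.2300   0.9550   0.3900]
  [ 0.1400   0.2950   0.8100]
(I − A)⁻¹ = adj(I−A) / det(I−A) ≈
  [   1.2528     0.8542     0.8200]
  [   0.3493     1.4503     0.5923]
  [   0.2126     0.4480     1.2301]
x = (I − A)⁻¹ d = adj(I−A)·d / det(I−A), with det(I−A) = 0.6585:
  x_1 = (0.8250·150 + 0.5625·775 + 0.5400·925) / 0.6585 = 1059.1875 / 0.6585 ≈ 1608.49
  x_2 = (0.2300·150 + 0.9550·775 + 0.3900·925) / 0.6585 = 1135.375 / 0.6585 ≈ 1724.18
  x_3 = (0.1400·150 + 0.2950·775 + 0.8100·925) / 0.6585 = 998.875 / 0.6585 ≈ 1516.89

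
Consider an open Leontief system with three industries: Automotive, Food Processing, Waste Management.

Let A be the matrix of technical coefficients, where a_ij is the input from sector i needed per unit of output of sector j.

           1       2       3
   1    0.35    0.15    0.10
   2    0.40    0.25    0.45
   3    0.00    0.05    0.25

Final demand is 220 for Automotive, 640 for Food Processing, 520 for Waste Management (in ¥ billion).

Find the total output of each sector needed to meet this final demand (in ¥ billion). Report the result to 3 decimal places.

I − A =
  [   0.65    -0.15    -0.10]
  [  -0.40     0.75    -0.45]
  [   0.00    -0.05     0.75]
Cofactors of I−A, C_ij = (−1)^(i+j)·(minor ij) (rows/columns in the sector order above):
  C_11 = (0.75)(0.75) − (-0.45)(-0.05) = 0.5400
  C_12 = −[(-0.40)(0.75) − (-0.45)(0.00)] = 0.3000
  C_13 = (-0.40)(-0.05) − (0.75)(0.00) = 0.0200
  C_21 = −[(-0.15)(0.75) − (-0.10)(-0.05)] = 0.1175
  C_22 = (0.65)(0.75) − (-0.10)(0.00) = 0.4875
  C_23 = −[(0.65)(-0.05) − (-0.15)(0.00)] = 0.0325
  C_31 = (-0.15)(-0.45) − (-0.10)(0.75) = 0.1425
  C_32 = −[(0.65)(-0.45) − (-0.10)(-0.40)] = 0.3325
  C_33 = (0.65)(0.75) − (-0.15)(-0.40) = 0.4275
det(I−A) = Σ_j (I−A)_1j·C_1j = (0.65)(0.5400) + (-0.15)(0.3000) + (-0.10)(0.0200) = 0.3040
adj(I−A) = Cᵀ =
  [ 0.5400   0.1175   0.1425]
  [ 0.3000   0.4875   0.3325]
  [ 0.0200   0.0325   0.4275]
(I − A)⁻¹ = adj(I−A) / det(I−A) ≈
  [   1.7763     0.3865     0.4688]
  [   0.9868     1.6036     1.0938]
  [   0.0658     0.1069     1.4063]
x = (I − A)⁻¹ d = adj(I−A)·d / det(I−A), with det(I−A) = 0.3040:
  x_1 = (0.5400·220 + 0.1175·640 + 0.1425·520) / 0.3040 = 268.10 / 0.3040 ≈ 881.908
  x_2 = (0.3000·220 + 0.4875·640 + 0.3325·520) / 0.3040 = 550.90 / 0.3040 ≈ 1812.171
  x_3 = (0.0200·220 + 0.0325·640 + 0.4275·520) / 0.3040 = 247.50 / 0.3040 ≈ 814.145

x_1 = 881.908, x_2 = 1812.171, x_3 = 814.145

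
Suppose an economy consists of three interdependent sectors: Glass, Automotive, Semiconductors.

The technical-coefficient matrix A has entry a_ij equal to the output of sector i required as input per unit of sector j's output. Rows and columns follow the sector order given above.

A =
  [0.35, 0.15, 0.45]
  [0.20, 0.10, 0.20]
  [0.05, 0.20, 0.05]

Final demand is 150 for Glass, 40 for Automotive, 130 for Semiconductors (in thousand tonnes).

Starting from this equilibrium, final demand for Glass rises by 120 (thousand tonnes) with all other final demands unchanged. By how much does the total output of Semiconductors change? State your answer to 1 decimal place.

I − A =
  [   0.65    -0.15    -0.45]
  [  -0.20     0.90    -0.20]
  [  -0.05    -0.20     0.95]
Cofactors of I−A, C_ij = (−1)^(i+j)·(minor ij) (rows/columns in the sector order above):
  C_11 = (0.90)(0.95) − (-0.20)(-0.20) = 0.8150
  C_12 = −[(-0.20)(0.95) − (-0.20)(-0.05)] = 0.2000
  C_13 = (-0.20)(-0.20) − (0.90)(-0.05) = 0.0850
  C_21 = −[(-0.15)(0.95) − (-0.45)(-0.20)] = 0.2325
  C_22 = (0.65)(0.95) − (-0.45)(-0.05) = 0.5950
  C_23 = −[(0.65)(-0.20) − (-0.15)(-0.05)] = 0.1375
  C_31 = (-0.15)(-0.20) − (-0.45)(0.90) = 0.4350
  C_32 = −[(0.65)(-0.20) − (-0.45)(-0.20)] = 0.2200
  C_33 = (0.65)(0.90) − (-0.15)(-0.20) = 0.5550
det(I−A) = Σ_j (I−A)_1j·C_1j = (0.65)(0.8150) + (-0.15)(0.2000) + (-0.45)(0.0850) = 0.4615
adj(I−A) = Cᵀ =
  [ 0.8150   0.2325   0.4350]
  [ 0.2000   0.5950   0.2200]
  [ 0.0850   0.1375   0.5550]
(I − A)⁻¹ = adj(I−A) / det(I−A) ≈
  [   1.7660     0.5038     0.9426]
  [   0.4334     1.2893     0.4767]
  [   0.1842     0.2979     1.2026]
Δx = (I − A)⁻¹ Δd with Δd having +120 in the Glass component and 0 elsewhere.
So Δx_3 = L_31 · (+120), where L_31 = adj(I−A)_31 / det(I−A) = 0.0850 / 0.4615.
Δx_3 = 0.0850 × (+120) / 0.4615 = 10.20 / 0.4615 ≈ 22.1.

Δx_3 = 22.1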